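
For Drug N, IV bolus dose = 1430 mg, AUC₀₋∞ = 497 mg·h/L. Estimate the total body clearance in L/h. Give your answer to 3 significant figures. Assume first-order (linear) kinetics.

2.88 L/h

CL = Dose / AUC = 1430 / 497 = 2.877 L/h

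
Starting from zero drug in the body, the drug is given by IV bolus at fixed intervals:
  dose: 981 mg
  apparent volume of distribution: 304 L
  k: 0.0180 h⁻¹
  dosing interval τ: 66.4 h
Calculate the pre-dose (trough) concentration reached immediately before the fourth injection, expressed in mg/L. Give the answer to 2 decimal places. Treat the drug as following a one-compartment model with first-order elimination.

1.36 mg/L

C₀ per dose = Dose / Vd = 981 / 304 = 3.227 mg/L
Fraction remaining after one interval: r = e^(−kτ) = e^(−0.01800 × 66.4) = 0.3026
Before dose 4, 3 doses have been given (aged 1τ, 2τ, 3τ).
C_trough = C₀ × (r + r² + … + r^3) = C₀ × r(1−r^3)/(1−r)
        = 3.227 × 0.3026 × (1 − 0.02771) / (1 − 0.3026) = 1.361 mg/L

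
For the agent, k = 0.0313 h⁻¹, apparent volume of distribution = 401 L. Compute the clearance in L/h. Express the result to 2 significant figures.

13 L/h

CL = k × Vd = 0.0313 × 401 = 12.55 L/h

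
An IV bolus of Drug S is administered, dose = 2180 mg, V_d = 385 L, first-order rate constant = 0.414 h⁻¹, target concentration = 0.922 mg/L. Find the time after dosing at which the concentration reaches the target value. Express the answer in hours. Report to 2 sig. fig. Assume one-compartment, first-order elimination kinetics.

4.4 h

C₀ = Dose / Vd = 2180 / 385 = 5.662 mg/L
t = ln(C₀ / C) / k = ln(5.662 / 0.922) / 0.4140
  = ln(6.141) / 0.4140 = 1.815 / 0.4140 = 4.384 h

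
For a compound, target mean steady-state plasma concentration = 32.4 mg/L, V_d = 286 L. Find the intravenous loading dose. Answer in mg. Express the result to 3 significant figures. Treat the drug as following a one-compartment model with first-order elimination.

LD = Css × Vd = 32.4 × 286 = 9266 mg

9270 mg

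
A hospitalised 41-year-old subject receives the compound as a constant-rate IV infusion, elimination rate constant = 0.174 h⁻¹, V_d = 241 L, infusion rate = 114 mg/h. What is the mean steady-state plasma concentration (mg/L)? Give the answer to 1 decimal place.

2.7 mg/L

CL = k × Vd = 0.1740 × 241 = 41.93 L/h
At steady state Css = R₀ / CL = 114 / 41.93 = 2.719 mg/L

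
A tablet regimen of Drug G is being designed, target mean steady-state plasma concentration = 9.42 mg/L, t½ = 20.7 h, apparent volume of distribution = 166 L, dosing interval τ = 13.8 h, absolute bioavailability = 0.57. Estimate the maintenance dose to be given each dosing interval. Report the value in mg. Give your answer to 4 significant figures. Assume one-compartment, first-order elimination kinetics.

1268 mg

k = ln2 / t½ = 0.693147 / 20.7 = 0.03349 h⁻¹
CL = k × Vd = 0.03349 × 166 = 5.559 L/h
At steady state, F × (Dose/τ) = Css × CL.
Dose = Css × CL × τ / F = 9.42 × 5.559 × 13.8 / 0.57 = 1268 mg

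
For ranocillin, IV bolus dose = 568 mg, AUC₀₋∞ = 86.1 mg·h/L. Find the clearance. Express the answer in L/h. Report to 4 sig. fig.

6.597 L/h

CL = Dose / AUC = 568 / 86.1 = 6.597 L/h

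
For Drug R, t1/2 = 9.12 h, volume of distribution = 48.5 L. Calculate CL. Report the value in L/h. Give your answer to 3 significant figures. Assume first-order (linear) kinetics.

3.69 L/h

k = ln2 / t½ = 0.693147 / 9.12 = 0.07600 h⁻¹
CL = k × Vd = 0.07600 × 48.5 = 3.686 L/h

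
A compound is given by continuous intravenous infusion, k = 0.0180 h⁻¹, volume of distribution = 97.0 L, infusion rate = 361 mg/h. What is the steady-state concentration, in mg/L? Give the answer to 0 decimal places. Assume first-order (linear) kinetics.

CL = k × Vd = 0.01800 × 97.0 = 1.746 L/h
At steady state Css = R₀ / CL = 361 / 1.746 = 206.8 mg/L

207 mg/L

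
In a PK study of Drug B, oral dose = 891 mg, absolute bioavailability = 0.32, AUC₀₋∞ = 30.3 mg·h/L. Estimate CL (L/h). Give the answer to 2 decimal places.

CL = F·Dose / AUC = 0.32 × 891 / 30.3 = 9.410 L/h

9.41 L/h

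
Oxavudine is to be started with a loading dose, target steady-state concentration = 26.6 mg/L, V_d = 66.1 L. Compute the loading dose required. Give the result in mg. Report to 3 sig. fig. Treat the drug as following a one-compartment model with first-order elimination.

1760 mg

LD = Css × Vd = 26.6 × 66.1 = 1758 mg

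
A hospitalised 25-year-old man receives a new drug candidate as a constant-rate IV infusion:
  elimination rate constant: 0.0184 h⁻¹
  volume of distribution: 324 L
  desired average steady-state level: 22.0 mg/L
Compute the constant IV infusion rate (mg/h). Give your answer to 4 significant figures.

CL = k × Vd = 0.01840 × 324 = 5.962 L/h
At steady state, infusion rate R₀ = Css × CL = 22.0 × 5.962 = 131.2 mg/h

131.2 mg/h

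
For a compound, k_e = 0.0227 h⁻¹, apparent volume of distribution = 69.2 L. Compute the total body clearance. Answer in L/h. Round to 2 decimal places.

1.57 L/h

CL = k × Vd = 0.0227 × 69.2 = 1.571 L/h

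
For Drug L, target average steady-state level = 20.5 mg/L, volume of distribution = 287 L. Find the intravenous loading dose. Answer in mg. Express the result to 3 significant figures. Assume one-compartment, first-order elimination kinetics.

5880 mg

LD = Css × Vd = 20.5 × 287 = 5884 mg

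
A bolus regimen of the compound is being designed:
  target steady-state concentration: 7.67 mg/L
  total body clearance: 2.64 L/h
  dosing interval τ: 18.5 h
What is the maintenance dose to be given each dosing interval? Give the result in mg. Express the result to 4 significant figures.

374.6 mg

At steady state, Dose/τ = Css × CL.
Dose = Css × CL × τ = 7.67 × 2.640 × 18.5 = 374.6 mg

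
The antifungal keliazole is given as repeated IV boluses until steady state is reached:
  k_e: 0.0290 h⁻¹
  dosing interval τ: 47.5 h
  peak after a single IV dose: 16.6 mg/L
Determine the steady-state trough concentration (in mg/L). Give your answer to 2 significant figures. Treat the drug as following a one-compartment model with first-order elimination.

e^(−kτ) = e^(−0.02900 × 47.5) = 0.2522
Accumulation ratio R = 1 / (1 − e^(−kτ)) = 1 / (1 − 0.2522) = 1.337
Steady-state trough = C₀ × R × e^(−kτ) = 16.6 × 1.337 × 0.2522 = 5.597 mg/L

5.6 mg/L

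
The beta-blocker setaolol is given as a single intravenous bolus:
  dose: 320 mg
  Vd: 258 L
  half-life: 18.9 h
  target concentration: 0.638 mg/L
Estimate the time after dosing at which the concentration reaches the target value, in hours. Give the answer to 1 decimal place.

18.1 h

C₀ = Dose / Vd = 320.0 / 258 = 1.240 mg/L
k = ln2 / t½ = 0.693147 / 18.9 = 0.03667 h⁻¹
t = ln(C₀ / C) / k = ln(1.240 / 0.638) / 0.03667
  = ln(1.944) / 0.03667 = 0.6647 / 0.03667 = 18.13 h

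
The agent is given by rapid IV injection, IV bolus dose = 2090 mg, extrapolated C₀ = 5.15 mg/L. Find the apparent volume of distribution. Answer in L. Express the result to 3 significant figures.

Vd = Dose / C₀ = 2090 / 5.15 = 405.8 L

406 L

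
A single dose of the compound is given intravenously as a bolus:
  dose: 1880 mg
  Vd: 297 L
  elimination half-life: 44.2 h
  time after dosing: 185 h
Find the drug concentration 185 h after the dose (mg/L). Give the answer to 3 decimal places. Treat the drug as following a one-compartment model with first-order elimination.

C₀ = Dose / Vd = 1880 / 297 = 6.330 mg/L
k = ln2 / t½ = 0.693147 / 44.2 = 0.01568 h⁻¹
C = C₀ · e^(−k·t) = 6.330 × e^(−0.01568 × 185)
  = 6.330 × 0.05498 = 0.3480 mg/L

0.348 mg/L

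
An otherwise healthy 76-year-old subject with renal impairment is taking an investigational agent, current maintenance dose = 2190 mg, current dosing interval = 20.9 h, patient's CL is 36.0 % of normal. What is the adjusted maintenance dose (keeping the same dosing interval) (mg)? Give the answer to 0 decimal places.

788 mg

To keep the same average steady-state level, dosing rate must scale with clearance.
CL ratio = 36.0 / 100 = 0.3600
New dose (same interval) = 2190 × 0.3600 = 788.4 mg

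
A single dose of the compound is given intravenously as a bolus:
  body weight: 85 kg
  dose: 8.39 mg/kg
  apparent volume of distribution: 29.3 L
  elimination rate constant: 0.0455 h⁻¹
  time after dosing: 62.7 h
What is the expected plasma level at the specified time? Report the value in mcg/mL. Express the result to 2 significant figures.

1.4 mcg/mL

Total dose = 8.39 × 85 = 713.2 mg
C₀ = Dose / Vd = 713.2 / 29.3 = 24.34 mg/L
C = C₀ · e^(−k·t) = 24.34 × e^(−0.04550 × 62.7)
  = 24.34 × 0.05768 = 1.404 mg/L
(1.404 mg/L = 1.404 mcg/mL)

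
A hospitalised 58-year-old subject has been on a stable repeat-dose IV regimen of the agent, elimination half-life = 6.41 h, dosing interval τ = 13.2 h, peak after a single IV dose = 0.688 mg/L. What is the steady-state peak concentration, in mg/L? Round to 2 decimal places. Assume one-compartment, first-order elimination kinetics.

k = ln2 / t½ = 0.693147 / 6.41 = 0.1081 h⁻¹
e^(−kτ) = e^(−0.1081 × 13.2) = 0.2400
Accumulation ratio R = 1 / (1 − e^(−kτ)) = 1 / (1 − 0.2400) = 1.316
Steady-state peak = C₀ × R = 0.688 × 1.316 = 0.9054 mg/L

0.91 mg/L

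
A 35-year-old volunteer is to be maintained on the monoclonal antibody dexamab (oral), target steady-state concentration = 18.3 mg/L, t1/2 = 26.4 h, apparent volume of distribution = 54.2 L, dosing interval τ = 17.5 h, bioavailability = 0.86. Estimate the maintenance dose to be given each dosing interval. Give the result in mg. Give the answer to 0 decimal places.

530 mg

k = ln2 / t½ = 0.693147 / 26.4 = 0.02626 h⁻¹
CL = k × Vd = 0.02626 × 54.2 = 1.423 L/h
At steady state, F × (Dose/τ) = Css × CL.
Dose = Css × CL × τ / F = 18.3 × 1.423 × 17.5 / 0.86 = 529.9 mg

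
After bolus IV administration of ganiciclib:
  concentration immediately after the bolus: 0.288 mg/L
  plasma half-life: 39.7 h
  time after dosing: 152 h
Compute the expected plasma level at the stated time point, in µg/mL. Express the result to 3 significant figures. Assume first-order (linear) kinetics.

k = ln2 / t½ = 0.693147 / 39.7 = 0.01746 h⁻¹
C = C₀ · e^(−k·t) = 0.2880 × e^(−0.01746 × 152)
  = 0.2880 × 0.07037 = 0.02027 mg/L
(0.02027 mg/L = 0.02027 µg/mL)

0.0203 µg/mL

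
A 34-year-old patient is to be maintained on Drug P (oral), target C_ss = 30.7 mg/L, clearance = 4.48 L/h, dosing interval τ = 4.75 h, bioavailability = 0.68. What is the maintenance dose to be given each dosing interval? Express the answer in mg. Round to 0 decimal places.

961 mg

At steady state, F × (Dose/τ) = Css × CL.
Dose = Css × CL × τ / F = 30.7 × 4.480 × 4.75 / 0.68 = 960.7 mg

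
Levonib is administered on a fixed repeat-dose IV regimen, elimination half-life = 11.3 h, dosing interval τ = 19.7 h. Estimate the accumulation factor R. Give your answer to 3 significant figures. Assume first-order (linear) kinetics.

k = ln2 / t½ = 0.693147 / 11.3 = 0.06134 h⁻¹
e^(−kτ) = e^(−0.06134 × 19.7) = 0.2987
Accumulation ratio R = 1 / (1 − e^(−kτ)) = 1 / (1 − 0.2987) = 1.426

1.43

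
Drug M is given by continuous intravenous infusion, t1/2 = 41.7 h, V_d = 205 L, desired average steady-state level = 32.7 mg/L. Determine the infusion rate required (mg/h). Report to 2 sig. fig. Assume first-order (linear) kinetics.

110 mg/h

k = ln2 / t½ = 0.693147 / 41.7 = 0.01662 h⁻¹
CL = k × Vd = 0.01662 × 205 = 3.407 L/h
At steady state, infusion rate R₀ = Css × CL = 32.7 × 3.407 = 111.4 mg/h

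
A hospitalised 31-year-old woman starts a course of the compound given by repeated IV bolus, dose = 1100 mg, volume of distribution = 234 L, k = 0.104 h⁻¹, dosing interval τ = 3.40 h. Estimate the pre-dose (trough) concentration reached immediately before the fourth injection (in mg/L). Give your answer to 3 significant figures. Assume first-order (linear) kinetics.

C₀ per dose = Dose / Vd = 1100 / 234 = 4.701 mg/L
Fraction remaining after one interval: r = e^(−kτ) = e^(−0.1040 × 3.40) = 0.7022
Before dose 4, 3 doses have been given (aged 1τ, 2τ, 3τ).
C_trough = C₀ × (r + r² + … + r^3) = C₀ × r(1−r^3)/(1−r)
        = 4.701 × 0.7022 × (1 − 0.3462) / (1 − 0.7022) = 7.247 mg/L

7.25 mg/L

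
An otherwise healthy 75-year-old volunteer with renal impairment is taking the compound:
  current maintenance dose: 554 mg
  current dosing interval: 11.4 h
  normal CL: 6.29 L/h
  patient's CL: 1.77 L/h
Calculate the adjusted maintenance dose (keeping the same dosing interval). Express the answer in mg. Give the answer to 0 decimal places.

To keep the same average steady-state level, dosing rate must scale with clearance.
CL ratio = 1.77 / 6.29 = 0.2814
New dose (same interval) = 554 × 0.2814 = 155.9 mg

156 mg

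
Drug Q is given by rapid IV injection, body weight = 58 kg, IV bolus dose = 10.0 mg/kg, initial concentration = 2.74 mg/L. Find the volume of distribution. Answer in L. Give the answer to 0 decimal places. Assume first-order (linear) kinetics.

Dose = 10.0 × 58 = 580.0 mg
Vd = Dose / C₀ = 580.0 / 2.74 = 211.7 L

212 L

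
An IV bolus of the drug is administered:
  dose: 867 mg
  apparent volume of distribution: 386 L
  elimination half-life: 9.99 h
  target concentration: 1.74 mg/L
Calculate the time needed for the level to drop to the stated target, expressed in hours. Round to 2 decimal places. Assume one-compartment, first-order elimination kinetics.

C₀ = Dose / Vd = 867.0 / 386 = 2.246 mg/L
k = ln2 / t½ = 0.693147 / 9.99 = 0.06938 h⁻¹
t = ln(C₀ / C) / k = ln(2.246 / 1.74) / 0.06938
  = ln(1.291) / 0.06938 = 0.2554 / 0.06938 = 3.681 h

3.68 h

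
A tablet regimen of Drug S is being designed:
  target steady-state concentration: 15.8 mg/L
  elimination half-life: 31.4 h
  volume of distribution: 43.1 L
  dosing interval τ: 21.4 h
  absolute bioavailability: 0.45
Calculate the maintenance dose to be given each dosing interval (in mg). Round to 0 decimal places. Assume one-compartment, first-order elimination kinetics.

k = ln2 / t½ = 0.693147 / 31.4 = 0.02207 h⁻¹
CL = k × Vd = 0.02207 × 43.1 = 0.9512 L/h
At steady state, F × (Dose/τ) = Css × CL.
Dose = Css × CL × τ / F = 15.8 × 0.9512 × 21.4 / 0.45 = 714.7 mg

715 mg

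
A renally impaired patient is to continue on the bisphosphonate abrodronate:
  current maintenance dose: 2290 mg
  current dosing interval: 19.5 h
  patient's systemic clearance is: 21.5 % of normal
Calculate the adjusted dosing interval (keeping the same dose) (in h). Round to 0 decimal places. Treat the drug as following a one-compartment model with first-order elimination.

91 h

To keep the same average steady-state level, dosing rate must scale with clearance.
CL ratio = 21.5 / 100 = 0.2150
New interval (same dose) = 19.5 / 0.2150 = 90.70 h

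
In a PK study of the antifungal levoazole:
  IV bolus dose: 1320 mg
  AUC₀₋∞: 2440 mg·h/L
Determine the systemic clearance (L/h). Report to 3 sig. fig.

CL = Dose / AUC = 1320 / 2440 = 0.5410 L/h

0.541 L/h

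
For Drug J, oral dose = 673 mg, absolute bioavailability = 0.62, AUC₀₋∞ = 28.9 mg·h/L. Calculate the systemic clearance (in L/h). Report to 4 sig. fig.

CL = F·Dose / AUC = 0.62 × 673 / 28.9 = 14.44 L/h

14.44 L/h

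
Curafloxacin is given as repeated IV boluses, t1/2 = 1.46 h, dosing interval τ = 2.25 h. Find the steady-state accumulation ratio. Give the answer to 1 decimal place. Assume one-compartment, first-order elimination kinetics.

k = ln2 / t½ = 0.693147 / 1.46 = 0.4748 h⁻¹
e^(−kτ) = e^(−0.4748 × 2.25) = 0.3436
Accumulation ratio R = 1 / (1 − e^(−kτ)) = 1 / (1 − 0.3436) = 1.523

1.5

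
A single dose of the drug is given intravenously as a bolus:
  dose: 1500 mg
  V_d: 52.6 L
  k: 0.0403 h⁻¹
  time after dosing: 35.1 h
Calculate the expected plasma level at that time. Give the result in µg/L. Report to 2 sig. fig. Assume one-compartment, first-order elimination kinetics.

C₀ = Dose / Vd = 1500 / 52.6 = 28.52 mg/L
C = C₀ · e^(−k·t) = 28.52 × e^(−0.04030 × 35.1)
  = 28.52 × 0.2430 = 6.930 mg/L
Convert: 6.930 mg/L × 1000 = 6930 µg/L

6900 µg/L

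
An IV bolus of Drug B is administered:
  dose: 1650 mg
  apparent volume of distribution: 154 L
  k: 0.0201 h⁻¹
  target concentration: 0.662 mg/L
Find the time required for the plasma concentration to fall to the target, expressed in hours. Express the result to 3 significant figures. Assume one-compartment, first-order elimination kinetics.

139 h

C₀ = Dose / Vd = 1650 / 154 = 10.71 mg/L
t = ln(C₀ / C) / k = ln(10.71 / 0.662) / 0.02010
  = ln(16.18) / 0.02010 = 2.784 / 0.02010 = 138.5 h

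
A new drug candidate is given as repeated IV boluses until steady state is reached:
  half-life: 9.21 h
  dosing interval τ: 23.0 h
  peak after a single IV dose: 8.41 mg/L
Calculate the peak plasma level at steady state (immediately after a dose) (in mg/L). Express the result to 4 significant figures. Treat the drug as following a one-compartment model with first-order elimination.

10.22 mg/L

k = ln2 / t½ = 0.693147 / 9.21 = 0.07526 h⁻¹
e^(−kτ) = e^(−0.07526 × 23.0) = 0.1771
Accumulation ratio R = 1 / (1 − e^(−kτ)) = 1 / (1 − 0.1771) = 1.215
Steady-state peak = C₀ × R = 8.41 × 1.215 = 10.22 mg/L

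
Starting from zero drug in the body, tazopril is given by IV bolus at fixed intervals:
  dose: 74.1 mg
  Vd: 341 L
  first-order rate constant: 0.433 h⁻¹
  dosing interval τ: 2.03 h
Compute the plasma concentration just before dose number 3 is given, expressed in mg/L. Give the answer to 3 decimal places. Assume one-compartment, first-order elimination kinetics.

0.128 mg/L

C₀ per dose = Dose / Vd = 74.1 / 341 = 0.2173 mg/L
Fraction remaining after one interval: r = e^(−kτ) = e^(−0.4330 × 2.03) = 0.4152
Before dose 3, 2 doses have been given (aged 1τ, 2τ).
C_trough = C₀ × (r + r²) = 0.2173 × (0.4152 + 0.1724) = 0.1277 mg/L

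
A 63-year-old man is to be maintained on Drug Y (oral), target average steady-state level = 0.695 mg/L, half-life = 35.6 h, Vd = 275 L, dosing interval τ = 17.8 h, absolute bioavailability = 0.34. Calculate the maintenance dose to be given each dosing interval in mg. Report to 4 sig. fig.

k = ln2 / t½ = 0.693147 / 35.6 = 0.01947 h⁻¹
CL = k × Vd = 0.01947 × 275 = 5.354 L/h
At steady state, F × (Dose/τ) = Css × CL.
Dose = Css × CL × τ / F = 0.695 × 5.354 × 17.8 / 0.34 = 194.8 mg

194.8 mg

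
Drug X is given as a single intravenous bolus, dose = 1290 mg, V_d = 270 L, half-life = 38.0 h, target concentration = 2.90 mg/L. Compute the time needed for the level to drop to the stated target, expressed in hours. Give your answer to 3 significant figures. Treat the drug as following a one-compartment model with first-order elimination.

27.4 h

C₀ = Dose / Vd = 1290 / 270 = 4.778 mg/L
k = ln2 / t½ = 0.693147 / 38.0 = 0.01824 h⁻¹
t = ln(C₀ / C) / k = ln(4.778 / 2.90) / 0.01824
  = ln(1.648) / 0.01824 = 0.4996 / 0.01824 = 27.39 h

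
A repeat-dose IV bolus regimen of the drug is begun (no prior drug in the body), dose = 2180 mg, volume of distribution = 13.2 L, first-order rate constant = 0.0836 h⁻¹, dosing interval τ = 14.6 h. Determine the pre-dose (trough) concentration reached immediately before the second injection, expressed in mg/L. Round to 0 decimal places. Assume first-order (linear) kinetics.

49 mg/L

C₀ per dose = Dose / Vd = 2180 / 13.2 = 165.2 mg/L
Fraction remaining after one interval: r = e^(−kτ) = e^(−0.08360 × 14.6) = 0.2951
Before dose 2, 1 dose has been given (aged 1τ).
C_trough = C₀ × r = 165.2 × 0.2951 = 48.75 mg/L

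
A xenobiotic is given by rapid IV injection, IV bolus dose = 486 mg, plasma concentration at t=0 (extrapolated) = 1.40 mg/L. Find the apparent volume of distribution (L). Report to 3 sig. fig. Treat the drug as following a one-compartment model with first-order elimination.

Vd = Dose / C₀ = 486.0 / 1.40 = 347.1 L

347 L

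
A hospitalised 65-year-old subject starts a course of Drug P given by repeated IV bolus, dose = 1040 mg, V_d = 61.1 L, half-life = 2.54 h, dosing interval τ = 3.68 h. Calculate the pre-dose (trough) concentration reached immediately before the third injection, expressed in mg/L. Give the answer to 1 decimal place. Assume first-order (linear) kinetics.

8.5 mg/L

C₀ per dose = Dose / Vd = 1040 / 61.1 = 17.02 mg/L
k = ln2 / t½ = 0.693147 / 2.54 = 0.2729 h⁻¹
Fraction remaining after one interval: r = e^(−kτ) = e^(−0.2729 × 3.68) = 0.3663
Before dose 3, 2 doses have been given (aged 1τ, 2τ).
C_trough = C₀ × (r + r²) = 17.02 × (0.3663 + 0.1342) = 8.519 mg/L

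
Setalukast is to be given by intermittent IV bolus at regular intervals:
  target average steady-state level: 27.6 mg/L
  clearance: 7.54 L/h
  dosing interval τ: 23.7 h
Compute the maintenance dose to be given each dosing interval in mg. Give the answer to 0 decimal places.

At steady state, Dose/τ = Css × CL.
Dose = Css × CL × τ = 27.6 × 7.540 × 23.7 = 4932 mg

4932 mg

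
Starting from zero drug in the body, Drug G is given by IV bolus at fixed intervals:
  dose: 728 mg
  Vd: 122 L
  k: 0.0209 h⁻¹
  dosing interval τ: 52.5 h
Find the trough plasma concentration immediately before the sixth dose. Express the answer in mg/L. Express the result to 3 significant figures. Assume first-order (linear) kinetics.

2.98 mg/L

C₀ per dose = Dose / Vd = 728 / 122 = 5.967 mg/L
Fraction remaining after one interval: r = e^(−kτ) = e^(−0.02090 × 52.5) = 0.3338
Before dose 6, 5 doses have been given (aged 1τ, 2τ, 3τ, 4τ, 5τ).
C_trough = C₀ × (r + r² + … + r^5) = C₀ × r(1−r^5)/(1−r)
        = 5.967 × 0.3338 × (1 − 0.004144) / (1 − 0.3338) = 2.977 mg/L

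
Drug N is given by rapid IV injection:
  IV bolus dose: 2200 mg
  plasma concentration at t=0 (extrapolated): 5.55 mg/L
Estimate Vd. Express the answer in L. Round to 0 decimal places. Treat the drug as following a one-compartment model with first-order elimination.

Vd = Dose / C₀ = 2200 / 5.55 = 396.4 L

396 L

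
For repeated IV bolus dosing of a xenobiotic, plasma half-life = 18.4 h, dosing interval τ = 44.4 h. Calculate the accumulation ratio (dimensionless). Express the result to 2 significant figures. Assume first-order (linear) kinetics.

k = ln2 / t½ = 0.693147 / 18.4 = 0.03767 h⁻¹
e^(−kτ) = e^(−0.03767 × 44.4) = 0.1878
Accumulation ratio R = 1 / (1 − e^(−kτ)) = 1 / (1 − 0.1878) = 1.231

1.2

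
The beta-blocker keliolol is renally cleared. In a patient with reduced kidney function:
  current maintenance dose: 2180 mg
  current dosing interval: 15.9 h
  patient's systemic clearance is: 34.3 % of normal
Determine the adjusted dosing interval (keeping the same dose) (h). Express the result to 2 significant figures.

To keep the same average steady-state level, dosing rate must scale with clearance.
CL ratio = 34.3 / 100 = 0.3430
New interval (same dose) = 15.9 / 0.3430 = 46.36 h

46 h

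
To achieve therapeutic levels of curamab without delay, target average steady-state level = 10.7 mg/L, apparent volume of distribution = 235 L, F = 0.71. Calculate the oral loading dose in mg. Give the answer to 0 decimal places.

LD = Css × Vd / F = 10.7 × 235 / 0.71 = 3542 mg

3542 mg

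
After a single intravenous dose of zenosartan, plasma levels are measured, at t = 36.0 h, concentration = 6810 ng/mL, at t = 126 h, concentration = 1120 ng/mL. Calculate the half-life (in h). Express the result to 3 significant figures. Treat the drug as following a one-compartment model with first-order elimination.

k = ln(C₁/C₂) / (t₂ − t₁) = ln(6810/1120) / (126 − 36.0)
  = 1.805 / 90.00 = 0.02006 h⁻¹
t½ = ln2 / k = 0.693147 / 0.02006 = 34.55 h

34.6 h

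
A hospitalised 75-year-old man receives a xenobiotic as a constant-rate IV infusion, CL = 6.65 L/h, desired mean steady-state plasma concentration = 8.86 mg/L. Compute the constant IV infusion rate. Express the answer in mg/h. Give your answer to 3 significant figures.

58.9 mg/h

At steady state, infusion rate R₀ = Css × CL = 8.86 × 6.650 = 58.92 mg/h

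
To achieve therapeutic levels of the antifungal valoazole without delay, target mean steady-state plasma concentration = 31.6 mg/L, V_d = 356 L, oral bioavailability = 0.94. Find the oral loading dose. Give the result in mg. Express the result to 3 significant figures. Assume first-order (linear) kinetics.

LD = Css × Vd / F = 31.6 × 356 / 0.94 = 11970 mg

12000 mg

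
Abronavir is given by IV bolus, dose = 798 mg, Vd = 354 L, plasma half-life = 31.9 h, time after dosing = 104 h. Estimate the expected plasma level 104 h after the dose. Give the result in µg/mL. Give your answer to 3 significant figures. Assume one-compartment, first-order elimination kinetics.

0.235 µg/mL

C₀ = Dose / Vd = 798.0 / 354 = 2.254 mg/L
k = ln2 / t½ = 0.693147 / 31.9 = 0.02173 h⁻¹
C = C₀ · e^(−k·t) = 2.254 × e^(−0.02173 × 104)
  = 2.254 × 0.1044 = 0.2353 mg/L
(0.2353 mg/L = 0.2353 µg/mL)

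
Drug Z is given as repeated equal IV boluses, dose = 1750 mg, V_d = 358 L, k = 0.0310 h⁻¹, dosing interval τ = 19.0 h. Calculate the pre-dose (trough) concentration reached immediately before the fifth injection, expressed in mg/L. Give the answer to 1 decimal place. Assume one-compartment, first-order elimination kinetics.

5.5 mg/L

C₀ per dose = Dose / Vd = 1750 / 358 = 4.888 mg/L
Fraction remaining after one interval: r = e^(−kτ) = e^(−0.03100 × 19.0) = 0.5549
Before dose 5, 4 doses have been given (aged 1τ, 2τ, 3τ, 4τ).
C_trough = C₀ × (r + r² + … + r^4) = C₀ × r(1−r^4)/(1−r)
        = 4.888 × 0.5549 × (1 − 0.09481) / (1 − 0.5549) = 5.516 mg/L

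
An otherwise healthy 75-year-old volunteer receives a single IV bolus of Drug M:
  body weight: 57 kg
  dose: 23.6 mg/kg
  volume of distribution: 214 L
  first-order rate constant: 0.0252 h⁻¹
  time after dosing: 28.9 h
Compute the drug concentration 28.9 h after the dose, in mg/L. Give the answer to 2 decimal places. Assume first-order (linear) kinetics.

3.03 mg/L

Total dose = 23.6 × 57 = 1345 mg
C₀ = Dose / Vd = 1345 / 214 = 6.285 mg/L
C = C₀ · e^(−k·t) = 6.285 × e^(−0.02520 × 28.9)
  = 6.285 × 0.4827 = 3.034 mg/L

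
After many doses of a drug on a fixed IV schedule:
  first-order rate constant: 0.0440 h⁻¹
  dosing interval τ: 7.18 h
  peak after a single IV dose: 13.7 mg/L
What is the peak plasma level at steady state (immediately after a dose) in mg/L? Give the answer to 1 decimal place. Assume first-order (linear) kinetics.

50.6 mg/L

e^(−kτ) = e^(−0.04400 × 7.18) = 0.7291
Accumulation ratio R = 1 / (1 − e^(−kτ)) = 1 / (1 − 0.7291) = 3.691
Steady-state peak = C₀ × R = 13.7 × 3.691 = 50.57 mg/L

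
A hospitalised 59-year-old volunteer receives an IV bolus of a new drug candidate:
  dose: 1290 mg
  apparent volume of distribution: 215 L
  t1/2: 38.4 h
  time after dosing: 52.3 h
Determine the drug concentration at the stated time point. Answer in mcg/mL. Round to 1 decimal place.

C₀ = Dose / Vd = 1290 / 215 = 6.000 mg/L
k = ln2 / t½ = 0.693147 / 38.4 = 0.01805 h⁻¹
C = C₀ · e^(−k·t) = 6.000 × e^(−0.01805 × 52.3)
  = 6.000 × 0.3891 = 2.335 mg/L
(2.335 mg/L = 2.335 mcg/mL)

2.3 mcg/mL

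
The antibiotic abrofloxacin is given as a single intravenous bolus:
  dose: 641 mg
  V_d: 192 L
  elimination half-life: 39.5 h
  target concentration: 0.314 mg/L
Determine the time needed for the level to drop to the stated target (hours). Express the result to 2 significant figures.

130 h

C₀ = Dose / Vd = 641.0 / 192 = 3.339 mg/L
k = ln2 / t½ = 0.693147 / 39.5 = 0.01755 h⁻¹
t = ln(C₀ / C) / k = ln(3.339 / 0.314) / 0.01755
  = ln(10.63) / 0.01755 = 2.364 / 0.01755 = 134.7 h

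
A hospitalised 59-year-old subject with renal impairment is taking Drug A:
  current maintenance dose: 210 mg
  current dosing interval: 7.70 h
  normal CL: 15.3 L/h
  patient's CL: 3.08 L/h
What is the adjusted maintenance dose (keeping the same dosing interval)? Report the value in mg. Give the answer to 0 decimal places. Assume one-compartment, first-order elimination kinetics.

To keep the same average steady-state level, dosing rate must scale with clearance.
CL ratio = 3.08 / 15.3 = 0.2013
New dose (same interval) = 210 × 0.2013 = 42.27 mg

42 mg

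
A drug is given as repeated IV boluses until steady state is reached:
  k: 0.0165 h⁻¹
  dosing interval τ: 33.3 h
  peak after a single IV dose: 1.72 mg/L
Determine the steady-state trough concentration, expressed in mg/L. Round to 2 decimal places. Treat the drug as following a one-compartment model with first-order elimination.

2.35 mg/L

e^(−kτ) = e^(−0.01650 × 33.3) = 0.5773
Accumulation ratio R = 1 / (1 − e^(−kτ)) = 1 / (1 − 0.5773) = 2.366
Steady-state trough = C₀ × R × e^(−kτ) = 1.72 × 2.366 × 0.5773 = 2.349 mg/L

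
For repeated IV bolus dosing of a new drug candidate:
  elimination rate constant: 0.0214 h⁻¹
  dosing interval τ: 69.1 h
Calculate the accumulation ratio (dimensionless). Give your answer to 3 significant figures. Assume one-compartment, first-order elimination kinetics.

1.30

e^(−kτ) = e^(−0.02140 × 69.1) = 0.2279
Accumulation ratio R = 1 / (1 − e^(−kτ)) = 1 / (1 − 0.2279) = 1.295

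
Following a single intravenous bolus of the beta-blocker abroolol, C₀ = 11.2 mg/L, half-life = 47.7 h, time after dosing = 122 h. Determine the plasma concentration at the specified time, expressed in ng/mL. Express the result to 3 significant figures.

k = ln2 / t½ = 0.693147 / 47.7 = 0.01453 h⁻¹
C = C₀ · e^(−k·t) = 11.20 × e^(−0.01453 × 122)
  = 11.20 × 0.1699 = 1.903 mg/L
Convert: 1.903 mg/L × 1000 = 1903 ng/mL

1900 ng/mL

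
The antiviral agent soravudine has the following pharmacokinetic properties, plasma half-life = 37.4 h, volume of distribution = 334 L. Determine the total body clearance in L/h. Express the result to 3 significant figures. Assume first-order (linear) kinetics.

6.19 L/h

k = ln2 / t½ = 0.693147 / 37.4 = 0.01853 h⁻¹
CL = k × Vd = 0.01853 × 334 = 6.189 L/h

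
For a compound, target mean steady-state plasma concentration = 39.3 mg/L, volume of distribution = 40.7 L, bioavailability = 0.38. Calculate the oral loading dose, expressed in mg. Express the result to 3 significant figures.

LD = Css × Vd / F = 39.3 × 40.7 / 0.38 = 4209 mg

4210 mg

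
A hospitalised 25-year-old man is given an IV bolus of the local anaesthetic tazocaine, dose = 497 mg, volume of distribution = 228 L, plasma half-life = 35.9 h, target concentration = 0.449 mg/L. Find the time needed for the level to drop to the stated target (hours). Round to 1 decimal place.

81.8 h

C₀ = Dose / Vd = 497.0 / 228 = 2.180 mg/L
k = ln2 / t½ = 0.693147 / 35.9 = 0.01931 h⁻¹
t = ln(C₀ / C) / k = ln(2.180 / 0.449) / 0.01931
  = ln(4.855) / 0.01931 = 1.580 / 0.01931 = 81.82 h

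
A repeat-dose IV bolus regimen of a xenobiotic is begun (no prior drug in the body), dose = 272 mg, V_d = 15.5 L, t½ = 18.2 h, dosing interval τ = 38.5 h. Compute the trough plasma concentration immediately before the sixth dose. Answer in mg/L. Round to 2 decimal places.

5.26 mg/L

C₀ per dose = Dose / Vd = 272 / 15.5 = 17.55 mg/L
k = ln2 / t½ = 0.693147 / 18.2 = 0.03809 h⁻¹
Fraction remaining after one interval: r = e^(−kτ) = e^(−0.03809 × 38.5) = 0.2307
Before dose 6, 5 doses have been given (aged 1τ, 2τ, 3τ, 4τ, 5τ).
C_trough = C₀ × (r + r² + … + r^5) = C₀ × r(1−r^5)/(1−r)
        = 17.55 × 0.2307 × (1 − 0.0006535) / (1 − 0.2307) = 5.260 mg/L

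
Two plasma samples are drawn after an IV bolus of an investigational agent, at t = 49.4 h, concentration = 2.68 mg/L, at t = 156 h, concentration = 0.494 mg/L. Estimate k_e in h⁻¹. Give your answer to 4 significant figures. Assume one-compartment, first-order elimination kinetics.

0.01586 h⁻¹

k = ln(C₁/C₂) / (t₂ − t₁) = ln(2.68/0.494) / (156 − 49.4)
  = 1.691 / 106.6 = 0.01586 h⁻¹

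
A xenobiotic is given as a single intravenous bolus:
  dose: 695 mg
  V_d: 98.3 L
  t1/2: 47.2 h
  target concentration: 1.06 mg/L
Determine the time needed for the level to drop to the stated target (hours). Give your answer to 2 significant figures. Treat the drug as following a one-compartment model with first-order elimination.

130 h

C₀ = Dose / Vd = 695.0 / 98.3 = 7.070 mg/L
k = ln2 / t½ = 0.693147 / 47.2 = 0.01469 h⁻¹
t = ln(C₀ / C) / k = ln(7.070 / 1.06) / 0.01469
  = ln(6.670) / 0.01469 = 1.898 / 0.01469 = 129.2 h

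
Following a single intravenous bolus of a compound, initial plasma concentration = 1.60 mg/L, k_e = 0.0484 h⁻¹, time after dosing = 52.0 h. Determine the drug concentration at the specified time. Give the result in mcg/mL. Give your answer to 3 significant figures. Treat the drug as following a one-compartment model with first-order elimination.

C = C₀ · e^(−k·t) = 1.600 × e^(−0.04840 × 52.0)
  = 1.600 × 0.08072 = 0.1292 mg/L
(0.1292 mg/L = 0.1292 mcg/mL)

0.129 mcg/mL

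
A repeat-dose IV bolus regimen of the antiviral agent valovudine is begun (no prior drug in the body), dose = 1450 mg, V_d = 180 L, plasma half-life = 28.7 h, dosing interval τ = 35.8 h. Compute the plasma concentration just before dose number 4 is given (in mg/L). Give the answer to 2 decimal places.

C₀ per dose = Dose / Vd = 1450 / 180 = 8.056 mg/L
k = ln2 / t½ = 0.693147 / 28.7 = 0.02415 h⁻¹
Fraction remaining after one interval: r = e^(−kτ) = e^(−0.02415 × 35.8) = 0.4212
Before dose 4, 3 doses have been given (aged 1τ, 2τ, 3τ).
C_trough = C₀ × (r + r² + … + r^3) = C₀ × r(1−r^3)/(1−r)
        = 8.056 × 0.4212 × (1 − 0.07472) / (1 − 0.4212) = 5.424 mg/L

5.42 mg/L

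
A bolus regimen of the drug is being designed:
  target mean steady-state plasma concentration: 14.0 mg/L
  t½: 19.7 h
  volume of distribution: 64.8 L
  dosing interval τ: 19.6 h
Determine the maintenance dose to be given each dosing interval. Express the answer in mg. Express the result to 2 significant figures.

k = ln2 / t½ = 0.693147 / 19.7 = 0.03519 h⁻¹
CL = k × Vd = 0.03519 × 64.8 = 2.280 L/h
At steady state, Dose/τ = Css × CL.
Dose = Css × CL × τ = 14.0 × 2.280 × 19.6 = 625.6 mg

630 mg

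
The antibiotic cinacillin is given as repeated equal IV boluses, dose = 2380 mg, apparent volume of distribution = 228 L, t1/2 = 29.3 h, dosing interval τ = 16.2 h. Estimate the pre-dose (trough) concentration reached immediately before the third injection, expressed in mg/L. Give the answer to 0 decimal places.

12 mg/L

C₀ per dose = Dose / Vd = 2380 / 228 = 10.44 mg/L
k = ln2 / t½ = 0.693147 / 29.3 = 0.02366 h⁻¹
Fraction remaining after one interval: r = e^(−kτ) = e^(−0.02366 × 16.2) = 0.6816
Before dose 3, 2 doses have been given (aged 1τ, 2τ).
C_trough = C₀ × (r + r²) = 10.44 × (0.6816 + 0.4646) = 11.97 mg/L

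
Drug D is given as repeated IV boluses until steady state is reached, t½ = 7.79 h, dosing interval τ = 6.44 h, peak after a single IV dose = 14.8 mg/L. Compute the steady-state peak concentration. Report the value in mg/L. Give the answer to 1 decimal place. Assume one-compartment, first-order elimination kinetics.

33.9 mg/L

k = ln2 / t½ = 0.693147 / 7.79 = 0.08898 h⁻¹
e^(−kτ) = e^(−0.08898 × 6.44) = 0.5638
Accumulation ratio R = 1 / (1 − e^(−kτ)) = 1 / (1 − 0.5638) = 2.293
Steady-state peak = C₀ × R = 14.8 × 2.293 = 33.94 mg/L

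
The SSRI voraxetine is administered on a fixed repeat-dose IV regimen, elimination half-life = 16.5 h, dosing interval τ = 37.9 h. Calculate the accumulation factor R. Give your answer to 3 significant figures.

k = ln2 / t½ = 0.693147 / 16.5 = 0.04201 h⁻¹
e^(−kτ) = e^(−0.04201 × 37.9) = 0.2035
Accumulation ratio R = 1 / (1 − e^(−kτ)) = 1 / (1 − 0.2035) = 1.255

1.26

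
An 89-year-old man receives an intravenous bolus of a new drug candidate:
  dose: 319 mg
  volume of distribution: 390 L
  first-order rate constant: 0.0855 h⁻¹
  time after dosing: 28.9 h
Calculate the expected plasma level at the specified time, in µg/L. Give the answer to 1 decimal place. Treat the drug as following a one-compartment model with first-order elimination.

C₀ = Dose / Vd = 319.0 / 390 = 0.8179 mg/L
C = C₀ · e^(−k·t) = 0.8179 × e^(−0.08550 × 28.9)
  = 0.8179 × 0.08450 = 0.06911 mg/L
Convert: 0.06911 mg/L × 1000 = 69.11 µg/L

69.1 µg/L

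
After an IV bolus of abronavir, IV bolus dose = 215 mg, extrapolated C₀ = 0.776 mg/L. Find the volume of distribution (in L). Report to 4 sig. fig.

Vd = Dose / C₀ = 215.0 / 0.776 = 277.1 L

277.1 L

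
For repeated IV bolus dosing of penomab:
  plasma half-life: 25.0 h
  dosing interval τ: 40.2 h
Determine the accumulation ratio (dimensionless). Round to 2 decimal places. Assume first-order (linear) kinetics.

1.49

k = ln2 / t½ = 0.693147 / 25.0 = 0.02773 h⁻¹
e^(−kτ) = e^(−0.02773 × 40.2) = 0.3280
Accumulation ratio R = 1 / (1 − e^(−kτ)) = 1 / (1 − 0.3280) = 1.488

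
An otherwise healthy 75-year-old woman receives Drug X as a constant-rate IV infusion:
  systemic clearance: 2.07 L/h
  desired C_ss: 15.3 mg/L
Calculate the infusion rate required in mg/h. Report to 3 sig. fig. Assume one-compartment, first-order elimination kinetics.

At steady state, infusion rate R₀ = Css × CL = 15.3 × 2.070 = 31.67 mg/h

31.7 mg/h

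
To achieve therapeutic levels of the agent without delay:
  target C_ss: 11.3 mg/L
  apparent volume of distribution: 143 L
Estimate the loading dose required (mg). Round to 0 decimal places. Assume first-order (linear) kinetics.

LD = Css × Vd = 11.3 × 143 = 1616 mg

1616 mg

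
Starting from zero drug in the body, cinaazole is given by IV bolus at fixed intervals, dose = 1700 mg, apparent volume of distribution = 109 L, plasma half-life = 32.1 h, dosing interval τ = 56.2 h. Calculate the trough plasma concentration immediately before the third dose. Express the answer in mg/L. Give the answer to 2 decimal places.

C₀ per dose = Dose / Vd = 1700 / 109 = 15.60 mg/L
k = ln2 / t½ = 0.693147 / 32.1 = 0.02159 h⁻¹
Fraction remaining after one interval: r = e^(−kτ) = e^(−0.02159 × 56.2) = 0.2972
Before dose 3, 2 doses have been given (aged 1τ, 2τ).
C_trough = C₀ × (r + r²) = 15.60 × (0.2972 + 0.08833) = 6.014 mg/L

6.01 mg/L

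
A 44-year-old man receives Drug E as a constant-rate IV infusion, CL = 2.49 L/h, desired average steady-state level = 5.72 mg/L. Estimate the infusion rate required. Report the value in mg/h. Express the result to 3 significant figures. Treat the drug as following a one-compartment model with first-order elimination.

At steady state, infusion rate R₀ = Css × CL = 5.72 × 2.490 = 14.24 mg/h

14.2 mg/h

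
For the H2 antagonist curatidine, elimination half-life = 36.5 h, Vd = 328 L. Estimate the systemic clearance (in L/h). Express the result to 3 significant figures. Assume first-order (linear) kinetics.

6.23 L/h

k = ln2 / t½ = 0.693147 / 36.5 = 0.01899 h⁻¹
CL = k × Vd = 0.01899 × 328 = 6.229 L/h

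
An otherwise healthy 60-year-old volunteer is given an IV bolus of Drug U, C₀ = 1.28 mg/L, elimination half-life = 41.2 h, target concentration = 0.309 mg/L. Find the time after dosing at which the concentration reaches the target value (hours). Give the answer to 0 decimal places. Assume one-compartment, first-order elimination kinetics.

k = ln2 / t½ = 0.693147 / 41.2 = 0.01682 h⁻¹
t = ln(C₀ / C) / k = ln(1.280 / 0.309) / 0.01682
  = ln(4.142) / 0.01682 = 1.421 / 0.01682 = 84.48 h

84 h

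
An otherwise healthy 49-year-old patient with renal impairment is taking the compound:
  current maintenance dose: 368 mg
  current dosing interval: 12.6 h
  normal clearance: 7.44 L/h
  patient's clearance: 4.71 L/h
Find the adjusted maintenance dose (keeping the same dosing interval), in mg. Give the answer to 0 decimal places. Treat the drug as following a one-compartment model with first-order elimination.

233 mg

To keep the same average steady-state level, dosing rate must scale with clearance.
CL ratio = 4.71 / 7.44 = 0.6331
New dose (same interval) = 368 × 0.6331 = 233.0 mg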